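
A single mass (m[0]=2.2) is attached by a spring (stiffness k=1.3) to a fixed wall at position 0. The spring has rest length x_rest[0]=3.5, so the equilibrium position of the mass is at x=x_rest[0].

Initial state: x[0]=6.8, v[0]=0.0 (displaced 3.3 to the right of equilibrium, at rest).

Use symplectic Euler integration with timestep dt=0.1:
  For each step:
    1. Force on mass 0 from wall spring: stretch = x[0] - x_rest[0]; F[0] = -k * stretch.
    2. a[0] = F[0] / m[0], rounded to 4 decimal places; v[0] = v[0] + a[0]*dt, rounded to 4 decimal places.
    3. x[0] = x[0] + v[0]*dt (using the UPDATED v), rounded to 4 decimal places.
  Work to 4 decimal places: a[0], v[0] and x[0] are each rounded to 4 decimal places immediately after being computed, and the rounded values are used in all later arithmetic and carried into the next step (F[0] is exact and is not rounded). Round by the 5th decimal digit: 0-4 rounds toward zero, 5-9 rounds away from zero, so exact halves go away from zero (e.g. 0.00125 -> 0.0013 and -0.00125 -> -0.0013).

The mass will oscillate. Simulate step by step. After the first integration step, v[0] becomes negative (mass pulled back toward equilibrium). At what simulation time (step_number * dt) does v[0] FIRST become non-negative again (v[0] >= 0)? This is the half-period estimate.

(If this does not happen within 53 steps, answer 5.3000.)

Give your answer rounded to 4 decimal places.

Answer: 4.1000

Derivation:
Step 0: x=[6.8000] v=[0.0000]
Step 1: x=[6.7805] v=[-0.1950]
Step 2: x=[6.7416] v=[-0.3889]
Step 3: x=[6.6836] v=[-0.5805]
Step 4: x=[6.6067] v=[-0.7686]
Step 5: x=[6.5115] v=[-0.9522]
Step 6: x=[6.3985] v=[-1.1302]
Step 7: x=[6.2684] v=[-1.3015]
Step 8: x=[6.1219] v=[-1.4651]
Step 9: x=[5.9599] v=[-1.6200]
Step 10: x=[5.7834] v=[-1.7654]
Step 11: x=[5.5934] v=[-1.9003]
Step 12: x=[5.3910] v=[-2.0240]
Step 13: x=[5.1774] v=[-2.1357]
Step 14: x=[4.9539] v=[-2.2348]
Step 15: x=[4.7218] v=[-2.3207]
Step 16: x=[4.4825] v=[-2.3929]
Step 17: x=[4.2374] v=[-2.4510]
Step 18: x=[3.9879] v=[-2.4946]
Step 19: x=[3.7356] v=[-2.5234]
Step 20: x=[3.4819] v=[-2.5373]
Step 21: x=[3.2283] v=[-2.5362]
Step 22: x=[2.9763] v=[-2.5201]
Step 23: x=[2.7274] v=[-2.4892]
Step 24: x=[2.4830] v=[-2.4436]
Step 25: x=[2.2447] v=[-2.3835]
Step 26: x=[2.0138] v=[-2.3093]
Step 27: x=[1.7917] v=[-2.2215]
Step 28: x=[1.5796] v=[-2.1206]
Step 29: x=[1.3789] v=[-2.0071]
Step 30: x=[1.1907] v=[-1.8818]
Step 31: x=[1.0162] v=[-1.7453]
Step 32: x=[0.8564] v=[-1.5985]
Step 33: x=[0.7122] v=[-1.4423]
Step 34: x=[0.5844] v=[-1.2776]
Step 35: x=[0.4739] v=[-1.1053]
Step 36: x=[0.3813] v=[-0.9265]
Step 37: x=[0.3071] v=[-0.7422]
Step 38: x=[0.2518] v=[-0.5535]
Step 39: x=[0.2156] v=[-0.3616]
Step 40: x=[0.1989] v=[-0.1675]
Step 41: x=[0.2017] v=[0.0276]
First v>=0 after going negative at step 41, time=4.1000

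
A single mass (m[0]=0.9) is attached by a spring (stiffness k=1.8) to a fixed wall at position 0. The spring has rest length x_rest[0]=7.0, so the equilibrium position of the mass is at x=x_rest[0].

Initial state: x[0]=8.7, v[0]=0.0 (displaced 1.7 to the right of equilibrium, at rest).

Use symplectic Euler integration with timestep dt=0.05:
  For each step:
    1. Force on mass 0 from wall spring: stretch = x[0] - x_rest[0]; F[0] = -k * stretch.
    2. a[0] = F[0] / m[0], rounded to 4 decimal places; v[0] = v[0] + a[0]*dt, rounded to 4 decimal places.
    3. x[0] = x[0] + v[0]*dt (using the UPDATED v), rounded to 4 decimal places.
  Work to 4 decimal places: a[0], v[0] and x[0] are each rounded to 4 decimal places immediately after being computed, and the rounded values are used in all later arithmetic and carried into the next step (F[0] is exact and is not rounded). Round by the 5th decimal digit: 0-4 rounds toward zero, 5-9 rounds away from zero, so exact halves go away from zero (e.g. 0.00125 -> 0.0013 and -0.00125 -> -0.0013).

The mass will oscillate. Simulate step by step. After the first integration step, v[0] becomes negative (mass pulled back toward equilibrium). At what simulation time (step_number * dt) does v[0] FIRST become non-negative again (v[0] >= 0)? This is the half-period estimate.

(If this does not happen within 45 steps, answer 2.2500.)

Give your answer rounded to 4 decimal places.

Answer: 2.2500

Derivation:
Step 0: x=[8.7000] v=[0.0000]
Step 1: x=[8.6915] v=[-0.1700]
Step 2: x=[8.6745] v=[-0.3392]
Step 3: x=[8.6492] v=[-0.5067]
Step 4: x=[8.6156] v=[-0.6716]
Step 5: x=[8.5739] v=[-0.8332]
Step 6: x=[8.5244] v=[-0.9906]
Step 7: x=[8.4673] v=[-1.1430]
Step 8: x=[8.4028] v=[-1.2897]
Step 9: x=[8.3313] v=[-1.4300]
Step 10: x=[8.2531] v=[-1.5631]
Step 11: x=[8.1687] v=[-1.6884]
Step 12: x=[8.0784] v=[-1.8053]
Step 13: x=[7.9827] v=[-1.9131]
Step 14: x=[7.8821] v=[-2.0114]
Step 15: x=[7.7771] v=[-2.0996]
Step 16: x=[7.6682] v=[-2.1773]
Step 17: x=[7.5560] v=[-2.2441]
Step 18: x=[7.4410] v=[-2.2997]
Step 19: x=[7.3238] v=[-2.3438]
Step 20: x=[7.2050] v=[-2.3762]
Step 21: x=[7.0852] v=[-2.3967]
Step 22: x=[6.9649] v=[-2.4052]
Step 23: x=[6.8448] v=[-2.4017]
Step 24: x=[6.7255] v=[-2.3862]
Step 25: x=[6.6076] v=[-2.3588]
Step 26: x=[6.4916] v=[-2.3196]
Step 27: x=[6.3782] v=[-2.2688]
Step 28: x=[6.2679] v=[-2.2066]
Step 29: x=[6.1612] v=[-2.1334]
Step 30: x=[6.0587] v=[-2.0495]
Step 31: x=[5.9609] v=[-1.9554]
Step 32: x=[5.8683] v=[-1.8515]
Step 33: x=[5.7814] v=[-1.7383]
Step 34: x=[5.7006] v=[-1.6164]
Step 35: x=[5.6263] v=[-1.4865]
Step 36: x=[5.5588] v=[-1.3491]
Step 37: x=[5.4986] v=[-1.2050]
Step 38: x=[5.4459] v=[-1.0549]
Step 39: x=[5.4009] v=[-0.8995]
Step 40: x=[5.3639] v=[-0.7396]
Step 41: x=[5.3351] v=[-0.5760]
Step 42: x=[5.3146] v=[-0.4095]
Step 43: x=[5.3026] v=[-0.2410]
Step 44: x=[5.2990] v=[-0.0713]
Step 45: x=[5.3039] v=[0.0988]
First v>=0 after going negative at step 45, time=2.2500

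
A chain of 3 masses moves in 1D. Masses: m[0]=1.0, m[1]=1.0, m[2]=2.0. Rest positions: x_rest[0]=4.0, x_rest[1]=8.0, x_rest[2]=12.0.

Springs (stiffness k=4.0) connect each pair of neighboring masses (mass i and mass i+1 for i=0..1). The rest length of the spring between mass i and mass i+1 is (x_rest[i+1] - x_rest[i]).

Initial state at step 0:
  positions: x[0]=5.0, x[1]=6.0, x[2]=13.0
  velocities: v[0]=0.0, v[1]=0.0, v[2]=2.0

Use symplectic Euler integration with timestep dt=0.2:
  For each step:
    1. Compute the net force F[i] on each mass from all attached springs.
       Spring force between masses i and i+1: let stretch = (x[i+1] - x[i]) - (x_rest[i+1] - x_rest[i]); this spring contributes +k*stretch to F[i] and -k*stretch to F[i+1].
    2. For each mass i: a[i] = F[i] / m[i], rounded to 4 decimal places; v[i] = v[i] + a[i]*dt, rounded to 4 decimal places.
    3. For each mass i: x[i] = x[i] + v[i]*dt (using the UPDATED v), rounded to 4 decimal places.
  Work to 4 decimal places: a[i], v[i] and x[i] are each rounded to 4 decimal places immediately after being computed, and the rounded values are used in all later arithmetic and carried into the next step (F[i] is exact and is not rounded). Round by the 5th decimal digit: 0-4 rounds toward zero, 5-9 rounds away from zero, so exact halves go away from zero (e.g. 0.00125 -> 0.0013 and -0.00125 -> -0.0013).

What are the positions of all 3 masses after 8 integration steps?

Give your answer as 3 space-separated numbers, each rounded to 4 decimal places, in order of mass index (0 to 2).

Step 0: x=[5.0000 6.0000 13.0000] v=[0.0000 0.0000 2.0000]
Step 1: x=[4.5200 6.9600 13.1600] v=[-2.4000 4.8000 0.8000]
Step 2: x=[3.7904 8.5216 13.1440] v=[-3.6480 7.8080 -0.0800]
Step 3: x=[3.1778 10.0658 13.0782] v=[-3.0630 7.7210 -0.3290]
Step 4: x=[3.0273 10.9899 13.0914] v=[-0.7526 4.6205 0.0660]
Step 5: x=[3.5108 10.9762 13.2565] v=[2.4175 -0.0684 0.8254]
Step 6: x=[4.5488 10.1329 13.5592] v=[5.1898 -4.2165 1.5133]
Step 7: x=[5.8402 8.9444 13.9078] v=[6.4571 -5.9427 1.7428]
Step 8: x=[6.9883 8.0533 14.1793] v=[5.7405 -4.4553 1.3574]

Answer: 6.9883 8.0533 14.1793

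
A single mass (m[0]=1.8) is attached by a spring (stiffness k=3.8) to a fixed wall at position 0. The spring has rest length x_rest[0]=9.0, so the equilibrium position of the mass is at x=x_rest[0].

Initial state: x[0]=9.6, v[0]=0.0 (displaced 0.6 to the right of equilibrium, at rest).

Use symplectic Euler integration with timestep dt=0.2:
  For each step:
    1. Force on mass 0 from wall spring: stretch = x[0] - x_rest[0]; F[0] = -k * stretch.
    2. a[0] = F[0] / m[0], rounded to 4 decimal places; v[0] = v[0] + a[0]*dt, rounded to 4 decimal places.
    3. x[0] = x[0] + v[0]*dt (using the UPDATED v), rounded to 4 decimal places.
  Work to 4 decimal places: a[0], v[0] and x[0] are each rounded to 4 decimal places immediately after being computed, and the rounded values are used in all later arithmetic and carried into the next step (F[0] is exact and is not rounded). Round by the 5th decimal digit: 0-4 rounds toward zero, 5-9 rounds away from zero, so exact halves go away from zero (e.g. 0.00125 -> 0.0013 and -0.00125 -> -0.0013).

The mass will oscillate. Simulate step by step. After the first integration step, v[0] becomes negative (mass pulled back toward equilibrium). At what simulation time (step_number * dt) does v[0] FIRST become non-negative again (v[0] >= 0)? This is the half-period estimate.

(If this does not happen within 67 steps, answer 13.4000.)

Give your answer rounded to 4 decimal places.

Step 0: x=[9.6000] v=[0.0000]
Step 1: x=[9.5493] v=[-0.2533]
Step 2: x=[9.4523] v=[-0.4852]
Step 3: x=[9.3171] v=[-0.6762]
Step 4: x=[9.1551] v=[-0.8101]
Step 5: x=[8.9800] v=[-0.8756]
Step 6: x=[8.8066] v=[-0.8672]
Step 7: x=[8.6495] v=[-0.7855]
Step 8: x=[8.5220] v=[-0.6375]
Step 9: x=[8.4349] v=[-0.4357]
Step 10: x=[8.3955] v=[-0.1971]
Step 11: x=[8.4071] v=[0.0581]
First v>=0 after going negative at step 11, time=2.2000

Answer: 2.2000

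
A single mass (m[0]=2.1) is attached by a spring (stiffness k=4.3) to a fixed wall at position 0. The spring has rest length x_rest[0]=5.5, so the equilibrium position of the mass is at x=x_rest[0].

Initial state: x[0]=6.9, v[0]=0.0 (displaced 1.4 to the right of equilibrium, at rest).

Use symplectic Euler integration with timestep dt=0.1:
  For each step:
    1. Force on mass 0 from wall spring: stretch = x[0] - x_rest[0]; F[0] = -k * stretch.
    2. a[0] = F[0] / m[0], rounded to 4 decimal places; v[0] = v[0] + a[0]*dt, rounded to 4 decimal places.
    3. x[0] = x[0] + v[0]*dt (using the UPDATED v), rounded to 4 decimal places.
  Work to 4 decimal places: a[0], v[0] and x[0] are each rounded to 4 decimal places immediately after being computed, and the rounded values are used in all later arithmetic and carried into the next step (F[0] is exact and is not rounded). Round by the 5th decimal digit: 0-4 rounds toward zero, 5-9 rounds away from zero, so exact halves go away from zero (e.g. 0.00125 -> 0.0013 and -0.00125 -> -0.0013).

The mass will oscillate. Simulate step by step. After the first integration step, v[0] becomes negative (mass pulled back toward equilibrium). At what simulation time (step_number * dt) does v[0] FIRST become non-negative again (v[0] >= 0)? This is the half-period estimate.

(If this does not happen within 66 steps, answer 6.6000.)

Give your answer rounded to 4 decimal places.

Answer: 2.2000

Derivation:
Step 0: x=[6.9000] v=[0.0000]
Step 1: x=[6.8713] v=[-0.2867]
Step 2: x=[6.8146] v=[-0.5675]
Step 3: x=[6.7309] v=[-0.8367]
Step 4: x=[6.6220] v=[-1.0887]
Step 5: x=[6.4902] v=[-1.3184]
Step 6: x=[6.3381] v=[-1.5212]
Step 7: x=[6.1688] v=[-1.6928]
Step 8: x=[5.9858] v=[-1.8297]
Step 9: x=[5.7929] v=[-1.9292]
Step 10: x=[5.5940] v=[-1.9892]
Step 11: x=[5.3932] v=[-2.0085]
Step 12: x=[5.1945] v=[-1.9866]
Step 13: x=[5.0021] v=[-1.9241]
Step 14: x=[4.8199] v=[-1.8222]
Step 15: x=[4.6516] v=[-1.6829]
Step 16: x=[4.5007] v=[-1.5092]
Step 17: x=[4.3702] v=[-1.3046]
Step 18: x=[4.2629] v=[-1.0733]
Step 19: x=[4.1809] v=[-0.8200]
Step 20: x=[4.1259] v=[-0.5499]
Step 21: x=[4.0991] v=[-0.2685]
Step 22: x=[4.1009] v=[0.0184]
First v>=0 after going negative at step 22, time=2.2000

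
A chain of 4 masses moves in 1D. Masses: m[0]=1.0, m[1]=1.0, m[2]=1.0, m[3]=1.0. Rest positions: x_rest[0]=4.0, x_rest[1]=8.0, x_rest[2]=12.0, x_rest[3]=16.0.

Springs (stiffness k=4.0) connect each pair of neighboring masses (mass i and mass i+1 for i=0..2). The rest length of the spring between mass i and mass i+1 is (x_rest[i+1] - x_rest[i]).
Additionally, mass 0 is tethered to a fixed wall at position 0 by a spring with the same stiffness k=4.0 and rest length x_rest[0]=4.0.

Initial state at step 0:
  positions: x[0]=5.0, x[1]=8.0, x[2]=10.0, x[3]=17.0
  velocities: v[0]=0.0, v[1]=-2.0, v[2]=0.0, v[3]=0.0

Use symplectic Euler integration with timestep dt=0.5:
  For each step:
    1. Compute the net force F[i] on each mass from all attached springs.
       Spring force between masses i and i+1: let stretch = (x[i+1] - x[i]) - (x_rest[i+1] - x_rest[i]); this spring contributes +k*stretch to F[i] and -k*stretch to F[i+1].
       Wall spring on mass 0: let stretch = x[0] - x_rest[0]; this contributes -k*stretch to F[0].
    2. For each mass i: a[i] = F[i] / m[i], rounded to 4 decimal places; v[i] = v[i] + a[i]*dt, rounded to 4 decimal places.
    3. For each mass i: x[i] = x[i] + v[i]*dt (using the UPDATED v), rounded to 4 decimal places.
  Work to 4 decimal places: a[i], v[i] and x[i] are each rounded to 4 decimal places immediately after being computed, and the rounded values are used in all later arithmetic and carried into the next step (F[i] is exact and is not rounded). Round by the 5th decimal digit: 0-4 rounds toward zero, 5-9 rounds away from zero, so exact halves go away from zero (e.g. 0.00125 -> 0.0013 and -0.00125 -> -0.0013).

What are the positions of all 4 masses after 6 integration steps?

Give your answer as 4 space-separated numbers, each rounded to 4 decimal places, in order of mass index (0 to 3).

Answer: 6.0000 5.0000 13.0000 15.0000

Derivation:
Step 0: x=[5.0000 8.0000 10.0000 17.0000] v=[0.0000 -2.0000 0.0000 0.0000]
Step 1: x=[3.0000 6.0000 15.0000 14.0000] v=[-4.0000 -4.0000 10.0000 -6.0000]
Step 2: x=[1.0000 10.0000 10.0000 16.0000] v=[-4.0000 8.0000 -10.0000 4.0000]
Step 3: x=[7.0000 5.0000 11.0000 16.0000] v=[12.0000 -10.0000 2.0000 0.0000]
Step 4: x=[4.0000 8.0000 11.0000 15.0000] v=[-6.0000 6.0000 0.0000 -2.0000]
Step 5: x=[1.0000 10.0000 12.0000 14.0000] v=[-6.0000 4.0000 2.0000 -2.0000]
Step 6: x=[6.0000 5.0000 13.0000 15.0000] v=[10.0000 -10.0000 2.0000 2.0000]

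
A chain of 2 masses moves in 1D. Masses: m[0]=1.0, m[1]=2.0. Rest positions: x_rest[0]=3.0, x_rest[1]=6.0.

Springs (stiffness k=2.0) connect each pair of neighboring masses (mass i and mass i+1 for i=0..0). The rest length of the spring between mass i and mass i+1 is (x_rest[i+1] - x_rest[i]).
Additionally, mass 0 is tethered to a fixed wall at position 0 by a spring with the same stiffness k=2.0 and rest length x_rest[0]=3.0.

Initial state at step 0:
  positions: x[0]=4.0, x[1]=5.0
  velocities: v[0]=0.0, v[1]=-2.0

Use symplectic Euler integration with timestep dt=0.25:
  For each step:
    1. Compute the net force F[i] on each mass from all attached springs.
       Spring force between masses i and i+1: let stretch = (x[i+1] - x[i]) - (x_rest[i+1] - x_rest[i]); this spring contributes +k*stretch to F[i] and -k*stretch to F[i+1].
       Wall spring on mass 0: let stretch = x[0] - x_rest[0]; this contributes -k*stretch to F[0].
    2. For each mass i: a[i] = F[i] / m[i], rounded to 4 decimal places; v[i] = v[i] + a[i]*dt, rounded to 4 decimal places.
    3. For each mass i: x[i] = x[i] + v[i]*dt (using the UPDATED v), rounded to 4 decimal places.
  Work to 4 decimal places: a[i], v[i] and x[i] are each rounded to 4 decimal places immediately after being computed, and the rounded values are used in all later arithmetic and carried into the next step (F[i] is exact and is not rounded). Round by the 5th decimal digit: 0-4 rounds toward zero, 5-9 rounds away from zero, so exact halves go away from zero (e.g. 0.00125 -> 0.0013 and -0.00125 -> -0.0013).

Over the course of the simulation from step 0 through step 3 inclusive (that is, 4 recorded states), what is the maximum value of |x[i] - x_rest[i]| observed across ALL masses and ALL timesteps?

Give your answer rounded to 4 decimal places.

Step 0: x=[4.0000 5.0000] v=[0.0000 -2.0000]
Step 1: x=[3.6250 4.6250] v=[-1.5000 -1.5000]
Step 2: x=[2.9219 4.3750] v=[-2.8125 -1.0000]
Step 3: x=[2.0352 4.2217] v=[-3.5469 -0.6133]
Max displacement = 1.7783

Answer: 1.7783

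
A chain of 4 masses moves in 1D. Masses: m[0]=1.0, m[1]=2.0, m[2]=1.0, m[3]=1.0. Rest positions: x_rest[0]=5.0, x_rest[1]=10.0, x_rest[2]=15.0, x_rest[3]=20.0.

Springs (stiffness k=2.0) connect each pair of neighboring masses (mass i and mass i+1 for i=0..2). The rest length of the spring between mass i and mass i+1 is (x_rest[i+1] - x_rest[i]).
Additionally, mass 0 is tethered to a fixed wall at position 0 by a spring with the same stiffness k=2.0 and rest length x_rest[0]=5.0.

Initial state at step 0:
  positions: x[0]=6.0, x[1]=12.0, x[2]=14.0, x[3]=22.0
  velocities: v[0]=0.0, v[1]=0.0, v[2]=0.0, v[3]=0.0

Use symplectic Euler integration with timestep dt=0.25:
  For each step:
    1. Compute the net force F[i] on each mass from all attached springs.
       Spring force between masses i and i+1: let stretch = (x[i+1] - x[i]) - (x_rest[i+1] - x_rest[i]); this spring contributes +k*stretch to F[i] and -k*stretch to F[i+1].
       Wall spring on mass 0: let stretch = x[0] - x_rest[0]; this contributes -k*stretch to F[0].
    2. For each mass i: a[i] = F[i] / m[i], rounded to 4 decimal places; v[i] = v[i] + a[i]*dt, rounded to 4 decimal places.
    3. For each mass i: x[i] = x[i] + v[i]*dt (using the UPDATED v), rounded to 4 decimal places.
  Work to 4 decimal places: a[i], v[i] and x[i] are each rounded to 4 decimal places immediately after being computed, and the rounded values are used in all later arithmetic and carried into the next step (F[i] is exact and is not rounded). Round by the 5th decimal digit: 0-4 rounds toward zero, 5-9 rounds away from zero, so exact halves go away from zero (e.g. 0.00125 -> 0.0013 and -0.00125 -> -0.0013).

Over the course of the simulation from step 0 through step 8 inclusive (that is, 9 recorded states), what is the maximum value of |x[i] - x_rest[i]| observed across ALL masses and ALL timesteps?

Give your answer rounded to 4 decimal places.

Step 0: x=[6.0000 12.0000 14.0000 22.0000] v=[0.0000 0.0000 0.0000 0.0000]
Step 1: x=[6.0000 11.7500 14.7500 21.6250] v=[0.0000 -1.0000 3.0000 -1.5000]
Step 2: x=[5.9688 11.3281 15.9844 21.0156] v=[-0.1250 -1.6875 4.9375 -2.4375]
Step 3: x=[5.8614 10.8623 17.2657 20.4023] v=[-0.4298 -1.8633 5.1250 -2.4531]
Step 4: x=[5.6464 10.4841 18.1386 20.0220] v=[-0.8601 -1.5127 3.4916 -1.5214]
Step 5: x=[5.3303 10.2820 18.2901 20.0312] v=[-1.2645 -0.8085 0.6061 0.0369]
Step 6: x=[4.9669 10.2709 17.6583 20.4478] v=[-1.4538 -0.0444 -2.5274 1.6664]
Step 7: x=[4.6456 10.3900 16.4517 21.1407] v=[-1.2853 0.4765 -4.8264 2.7717]
Step 8: x=[4.4616 10.5290 15.0735 21.8725] v=[-0.7359 0.5558 -5.5128 2.9272]
Max displacement = 3.2901

Answer: 3.2901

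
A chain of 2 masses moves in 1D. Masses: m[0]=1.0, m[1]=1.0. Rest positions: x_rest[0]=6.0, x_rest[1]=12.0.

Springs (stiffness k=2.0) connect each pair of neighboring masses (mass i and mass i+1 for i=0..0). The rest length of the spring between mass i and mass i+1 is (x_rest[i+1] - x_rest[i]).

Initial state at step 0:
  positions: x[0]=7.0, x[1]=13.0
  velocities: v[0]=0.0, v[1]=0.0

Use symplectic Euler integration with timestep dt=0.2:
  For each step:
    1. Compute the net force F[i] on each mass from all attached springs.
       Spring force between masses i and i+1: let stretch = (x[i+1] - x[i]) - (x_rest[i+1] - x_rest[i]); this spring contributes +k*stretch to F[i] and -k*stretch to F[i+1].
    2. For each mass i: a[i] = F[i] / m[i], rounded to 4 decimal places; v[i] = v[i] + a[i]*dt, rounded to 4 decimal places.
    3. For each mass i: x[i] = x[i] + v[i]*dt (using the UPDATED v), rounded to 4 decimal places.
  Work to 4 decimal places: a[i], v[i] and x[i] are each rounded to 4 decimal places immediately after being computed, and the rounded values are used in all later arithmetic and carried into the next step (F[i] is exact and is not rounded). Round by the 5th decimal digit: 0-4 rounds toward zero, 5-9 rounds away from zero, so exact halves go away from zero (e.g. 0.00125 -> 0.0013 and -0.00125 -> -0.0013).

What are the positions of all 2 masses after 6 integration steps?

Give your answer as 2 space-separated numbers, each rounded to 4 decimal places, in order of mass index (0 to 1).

Step 0: x=[7.0000 13.0000] v=[0.0000 0.0000]
Step 1: x=[7.0000 13.0000] v=[0.0000 0.0000]
Step 2: x=[7.0000 13.0000] v=[0.0000 0.0000]
Step 3: x=[7.0000 13.0000] v=[0.0000 0.0000]
Step 4: x=[7.0000 13.0000] v=[0.0000 0.0000]
Step 5: x=[7.0000 13.0000] v=[0.0000 0.0000]
Step 6: x=[7.0000 13.0000] v=[0.0000 0.0000]

Answer: 7.0000 13.0000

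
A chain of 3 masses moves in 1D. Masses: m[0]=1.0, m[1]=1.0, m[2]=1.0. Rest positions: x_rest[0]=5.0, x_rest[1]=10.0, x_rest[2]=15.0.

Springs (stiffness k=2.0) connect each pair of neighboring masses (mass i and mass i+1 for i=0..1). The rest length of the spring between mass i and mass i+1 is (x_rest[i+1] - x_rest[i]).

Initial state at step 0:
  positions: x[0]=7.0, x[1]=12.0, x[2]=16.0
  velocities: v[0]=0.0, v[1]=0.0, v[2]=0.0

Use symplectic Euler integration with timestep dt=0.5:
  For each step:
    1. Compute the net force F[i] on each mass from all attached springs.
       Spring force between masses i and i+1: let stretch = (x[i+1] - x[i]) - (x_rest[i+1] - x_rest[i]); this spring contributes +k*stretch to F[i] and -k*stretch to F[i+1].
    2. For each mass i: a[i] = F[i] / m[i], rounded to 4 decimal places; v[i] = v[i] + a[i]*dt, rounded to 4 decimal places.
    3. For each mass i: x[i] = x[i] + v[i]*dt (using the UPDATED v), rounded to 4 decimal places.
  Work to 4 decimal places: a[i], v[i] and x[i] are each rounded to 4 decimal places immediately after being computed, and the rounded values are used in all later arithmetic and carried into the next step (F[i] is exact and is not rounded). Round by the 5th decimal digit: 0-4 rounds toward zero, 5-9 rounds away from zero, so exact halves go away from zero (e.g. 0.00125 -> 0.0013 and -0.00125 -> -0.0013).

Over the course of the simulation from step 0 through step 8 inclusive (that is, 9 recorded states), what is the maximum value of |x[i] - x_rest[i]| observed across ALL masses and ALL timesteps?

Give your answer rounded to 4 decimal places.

Answer: 2.2032

Derivation:
Step 0: x=[7.0000 12.0000 16.0000] v=[0.0000 0.0000 0.0000]
Step 1: x=[7.0000 11.5000 16.5000] v=[0.0000 -1.0000 1.0000]
Step 2: x=[6.7500 11.2500 17.0000] v=[-0.5000 -0.5000 1.0000]
Step 3: x=[6.2500 11.6250 17.1250] v=[-1.0000 0.7500 0.2500]
Step 4: x=[5.9375 12.0625 17.0000] v=[-0.6250 0.8750 -0.2500]
Step 5: x=[6.1875 11.9063 16.9063] v=[0.5000 -0.3125 -0.1875]
Step 6: x=[6.7969 11.3907 16.8126] v=[1.2188 -1.0313 -0.1875]
Step 7: x=[7.2032 11.2891 16.5079] v=[0.8126 -0.2032 -0.6094]
Step 8: x=[7.1525 11.7540 16.0938] v=[-0.1015 0.9297 -0.8282]
Max displacement = 2.2032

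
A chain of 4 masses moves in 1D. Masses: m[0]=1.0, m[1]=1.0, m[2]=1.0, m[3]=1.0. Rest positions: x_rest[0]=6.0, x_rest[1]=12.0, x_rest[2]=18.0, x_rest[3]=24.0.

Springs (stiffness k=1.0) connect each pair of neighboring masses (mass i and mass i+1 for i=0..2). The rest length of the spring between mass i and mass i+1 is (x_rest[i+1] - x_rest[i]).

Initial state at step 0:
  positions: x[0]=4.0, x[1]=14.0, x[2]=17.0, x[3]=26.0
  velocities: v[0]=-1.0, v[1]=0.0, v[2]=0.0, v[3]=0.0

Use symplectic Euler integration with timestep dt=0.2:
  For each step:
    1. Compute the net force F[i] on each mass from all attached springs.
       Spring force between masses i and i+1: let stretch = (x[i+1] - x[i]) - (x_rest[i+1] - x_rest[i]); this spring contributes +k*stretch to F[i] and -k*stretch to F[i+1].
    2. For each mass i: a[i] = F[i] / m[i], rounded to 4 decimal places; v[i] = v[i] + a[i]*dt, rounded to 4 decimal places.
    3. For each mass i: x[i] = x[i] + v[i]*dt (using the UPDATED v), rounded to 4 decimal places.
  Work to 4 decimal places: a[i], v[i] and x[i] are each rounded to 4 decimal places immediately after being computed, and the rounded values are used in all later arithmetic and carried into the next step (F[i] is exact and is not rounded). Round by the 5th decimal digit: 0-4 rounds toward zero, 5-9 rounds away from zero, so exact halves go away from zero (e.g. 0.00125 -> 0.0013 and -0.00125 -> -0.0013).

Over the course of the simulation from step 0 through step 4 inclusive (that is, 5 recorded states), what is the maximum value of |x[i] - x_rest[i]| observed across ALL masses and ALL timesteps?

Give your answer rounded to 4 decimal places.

Step 0: x=[4.0000 14.0000 17.0000 26.0000] v=[-1.0000 0.0000 0.0000 0.0000]
Step 1: x=[3.9600 13.7200 17.2400 25.8800] v=[-0.2000 -1.4000 1.2000 -0.6000]
Step 2: x=[4.0704 13.1904 17.6848 25.6544] v=[0.5520 -2.6480 2.2240 -1.1280]
Step 3: x=[4.3056 12.4758 18.2686 25.3500] v=[1.1760 -3.5731 2.9190 -1.5219]
Step 4: x=[4.6276 11.6661 18.9039 25.0024] v=[1.6100 -4.0486 3.1767 -1.7382]
Max displacement = 2.0400

Answer: 2.0400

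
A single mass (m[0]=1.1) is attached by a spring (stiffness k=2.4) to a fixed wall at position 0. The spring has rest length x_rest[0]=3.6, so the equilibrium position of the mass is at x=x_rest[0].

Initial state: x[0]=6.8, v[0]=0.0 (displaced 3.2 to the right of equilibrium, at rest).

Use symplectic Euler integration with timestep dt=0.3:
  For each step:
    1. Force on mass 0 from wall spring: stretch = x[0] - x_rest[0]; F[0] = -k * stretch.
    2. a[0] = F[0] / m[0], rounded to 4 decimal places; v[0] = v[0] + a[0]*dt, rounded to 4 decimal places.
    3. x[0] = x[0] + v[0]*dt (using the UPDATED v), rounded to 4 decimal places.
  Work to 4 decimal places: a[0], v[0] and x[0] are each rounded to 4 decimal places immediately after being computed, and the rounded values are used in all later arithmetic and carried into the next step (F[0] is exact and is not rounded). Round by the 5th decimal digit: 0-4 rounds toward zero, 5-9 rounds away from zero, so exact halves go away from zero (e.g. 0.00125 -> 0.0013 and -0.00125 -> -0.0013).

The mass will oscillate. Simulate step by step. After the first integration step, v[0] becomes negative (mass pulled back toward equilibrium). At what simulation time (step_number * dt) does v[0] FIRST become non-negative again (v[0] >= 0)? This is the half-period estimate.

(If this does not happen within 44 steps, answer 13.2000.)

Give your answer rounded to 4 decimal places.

Step 0: x=[6.8000] v=[0.0000]
Step 1: x=[6.1717] v=[-2.0945]
Step 2: x=[5.0384] v=[-3.7778]
Step 3: x=[3.6226] v=[-4.7193]
Step 4: x=[2.2024] v=[-4.7341]
Step 5: x=[1.0566] v=[-3.8193]
Step 6: x=[0.4103] v=[-2.1545]
Step 7: x=[0.3903] v=[-0.0667]
Step 8: x=[1.0006] v=[2.0342]
First v>=0 after going negative at step 8, time=2.4000

Answer: 2.4000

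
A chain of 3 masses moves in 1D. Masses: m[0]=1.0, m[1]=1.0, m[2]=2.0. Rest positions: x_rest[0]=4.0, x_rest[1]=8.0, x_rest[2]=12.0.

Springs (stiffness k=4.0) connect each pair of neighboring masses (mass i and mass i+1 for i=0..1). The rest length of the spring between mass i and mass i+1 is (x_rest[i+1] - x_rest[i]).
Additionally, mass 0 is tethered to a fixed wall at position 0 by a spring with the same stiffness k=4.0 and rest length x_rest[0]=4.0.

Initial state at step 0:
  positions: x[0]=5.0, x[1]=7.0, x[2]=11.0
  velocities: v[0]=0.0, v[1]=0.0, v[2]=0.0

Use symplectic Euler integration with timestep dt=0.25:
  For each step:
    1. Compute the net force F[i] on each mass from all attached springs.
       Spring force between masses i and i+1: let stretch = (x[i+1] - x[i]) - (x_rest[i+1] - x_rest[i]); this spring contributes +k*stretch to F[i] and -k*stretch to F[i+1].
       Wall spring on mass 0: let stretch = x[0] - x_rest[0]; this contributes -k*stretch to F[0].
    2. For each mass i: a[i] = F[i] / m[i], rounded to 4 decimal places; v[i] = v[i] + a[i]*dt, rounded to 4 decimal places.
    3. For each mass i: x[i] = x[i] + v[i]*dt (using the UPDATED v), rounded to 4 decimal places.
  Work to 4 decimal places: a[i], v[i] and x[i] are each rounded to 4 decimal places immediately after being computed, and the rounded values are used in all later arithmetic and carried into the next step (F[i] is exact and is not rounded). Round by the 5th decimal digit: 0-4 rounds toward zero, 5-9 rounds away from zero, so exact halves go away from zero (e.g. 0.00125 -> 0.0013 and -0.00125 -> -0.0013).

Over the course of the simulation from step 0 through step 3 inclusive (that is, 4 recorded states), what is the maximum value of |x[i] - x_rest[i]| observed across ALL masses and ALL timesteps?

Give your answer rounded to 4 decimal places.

Answer: 1.3594

Derivation:
Step 0: x=[5.0000 7.0000 11.0000] v=[0.0000 0.0000 0.0000]
Step 1: x=[4.2500 7.5000 11.0000] v=[-3.0000 2.0000 0.0000]
Step 2: x=[3.2500 8.0625 11.0625] v=[-4.0000 2.2500 0.2500]
Step 3: x=[2.6406 8.1719 11.2500] v=[-2.4375 0.4375 0.7500]
Max displacement = 1.3594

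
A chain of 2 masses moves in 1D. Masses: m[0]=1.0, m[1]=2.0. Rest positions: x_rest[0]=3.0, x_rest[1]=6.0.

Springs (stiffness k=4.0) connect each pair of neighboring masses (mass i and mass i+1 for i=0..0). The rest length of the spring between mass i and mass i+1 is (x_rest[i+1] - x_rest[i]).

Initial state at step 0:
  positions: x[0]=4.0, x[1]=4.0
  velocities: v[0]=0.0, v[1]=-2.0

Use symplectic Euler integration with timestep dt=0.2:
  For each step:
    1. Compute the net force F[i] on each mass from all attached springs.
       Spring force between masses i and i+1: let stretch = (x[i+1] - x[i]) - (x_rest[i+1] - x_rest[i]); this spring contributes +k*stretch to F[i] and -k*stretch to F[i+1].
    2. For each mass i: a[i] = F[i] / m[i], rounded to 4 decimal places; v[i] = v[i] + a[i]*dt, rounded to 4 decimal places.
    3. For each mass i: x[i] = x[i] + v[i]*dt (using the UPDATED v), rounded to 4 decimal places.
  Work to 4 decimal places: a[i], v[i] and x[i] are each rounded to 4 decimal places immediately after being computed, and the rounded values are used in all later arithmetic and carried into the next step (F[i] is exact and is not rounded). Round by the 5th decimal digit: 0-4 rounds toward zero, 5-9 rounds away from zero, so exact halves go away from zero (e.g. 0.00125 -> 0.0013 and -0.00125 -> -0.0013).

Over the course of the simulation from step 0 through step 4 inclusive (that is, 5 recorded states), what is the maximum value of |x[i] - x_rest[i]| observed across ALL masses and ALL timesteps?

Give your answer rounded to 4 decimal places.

Step 0: x=[4.0000 4.0000] v=[0.0000 -2.0000]
Step 1: x=[3.5200 3.8400] v=[-2.4000 -0.8000]
Step 2: x=[2.6112 3.8944] v=[-4.5440 0.2720]
Step 3: x=[1.4277 4.0861] v=[-5.9174 0.9587]
Step 4: x=[0.1896 4.3052] v=[-6.1907 1.0953]
Max displacement = 2.8104

Answer: 2.8104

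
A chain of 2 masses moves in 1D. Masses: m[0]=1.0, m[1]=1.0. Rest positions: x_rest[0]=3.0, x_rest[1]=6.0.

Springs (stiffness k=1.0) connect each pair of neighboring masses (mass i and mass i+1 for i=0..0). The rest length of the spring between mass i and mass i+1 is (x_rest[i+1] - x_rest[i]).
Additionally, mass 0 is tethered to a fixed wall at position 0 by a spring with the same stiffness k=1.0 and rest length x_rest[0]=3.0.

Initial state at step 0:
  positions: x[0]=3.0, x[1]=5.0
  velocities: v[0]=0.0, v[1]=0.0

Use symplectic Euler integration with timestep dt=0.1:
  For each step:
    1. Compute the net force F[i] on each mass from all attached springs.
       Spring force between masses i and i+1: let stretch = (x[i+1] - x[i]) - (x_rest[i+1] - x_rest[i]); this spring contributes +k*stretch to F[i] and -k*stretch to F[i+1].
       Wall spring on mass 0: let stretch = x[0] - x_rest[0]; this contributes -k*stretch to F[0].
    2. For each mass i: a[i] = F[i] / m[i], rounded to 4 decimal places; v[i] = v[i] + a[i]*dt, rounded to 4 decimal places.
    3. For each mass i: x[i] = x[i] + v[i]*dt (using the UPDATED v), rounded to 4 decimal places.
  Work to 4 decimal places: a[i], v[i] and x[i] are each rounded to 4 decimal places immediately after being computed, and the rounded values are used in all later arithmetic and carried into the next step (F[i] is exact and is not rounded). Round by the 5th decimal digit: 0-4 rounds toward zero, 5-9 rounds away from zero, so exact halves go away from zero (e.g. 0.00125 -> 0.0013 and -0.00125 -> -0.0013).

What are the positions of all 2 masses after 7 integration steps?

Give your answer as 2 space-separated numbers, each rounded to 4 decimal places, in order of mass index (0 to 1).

Answer: 2.7562 5.2558

Derivation:
Step 0: x=[3.0000 5.0000] v=[0.0000 0.0000]
Step 1: x=[2.9900 5.0100] v=[-0.1000 0.1000]
Step 2: x=[2.9703 5.0298] v=[-0.1970 0.1980]
Step 3: x=[2.9415 5.0590] v=[-0.2881 0.2921]
Step 4: x=[2.9045 5.0970] v=[-0.3705 0.3804]
Step 5: x=[2.8603 5.1431] v=[-0.4417 0.4612]
Step 6: x=[2.8104 5.1964] v=[-0.4995 0.5329]
Step 7: x=[2.7562 5.2558] v=[-0.5419 0.5943]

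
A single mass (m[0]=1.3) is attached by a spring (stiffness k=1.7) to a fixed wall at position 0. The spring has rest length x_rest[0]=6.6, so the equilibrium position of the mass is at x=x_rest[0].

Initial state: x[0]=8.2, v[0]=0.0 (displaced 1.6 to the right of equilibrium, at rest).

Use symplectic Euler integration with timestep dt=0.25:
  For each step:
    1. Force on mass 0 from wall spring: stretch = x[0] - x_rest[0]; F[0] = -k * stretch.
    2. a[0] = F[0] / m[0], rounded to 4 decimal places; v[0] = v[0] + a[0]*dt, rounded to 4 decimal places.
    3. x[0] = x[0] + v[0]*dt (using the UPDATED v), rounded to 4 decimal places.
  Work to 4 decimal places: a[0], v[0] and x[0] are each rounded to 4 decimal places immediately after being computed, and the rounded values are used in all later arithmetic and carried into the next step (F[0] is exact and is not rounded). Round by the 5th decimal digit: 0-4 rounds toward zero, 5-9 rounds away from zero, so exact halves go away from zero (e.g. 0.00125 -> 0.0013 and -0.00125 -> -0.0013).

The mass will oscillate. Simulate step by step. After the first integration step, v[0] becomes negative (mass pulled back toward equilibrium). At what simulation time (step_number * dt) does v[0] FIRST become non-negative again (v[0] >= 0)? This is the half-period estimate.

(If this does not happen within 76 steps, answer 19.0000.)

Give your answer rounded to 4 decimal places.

Step 0: x=[8.2000] v=[0.0000]
Step 1: x=[8.0692] v=[-0.5231]
Step 2: x=[7.8184] v=[-1.0034]
Step 3: x=[7.4680] v=[-1.4017]
Step 4: x=[7.0466] v=[-1.6855]
Step 5: x=[6.5887] v=[-1.8315]
Step 6: x=[6.1318] v=[-1.8278]
Step 7: x=[5.7131] v=[-1.6747]
Step 8: x=[5.3669] v=[-1.3848]
Step 9: x=[5.1215] v=[-0.9817]
Step 10: x=[4.9969] v=[-0.4984]
Step 11: x=[5.0033] v=[0.0257]
First v>=0 after going negative at step 11, time=2.7500

Answer: 2.7500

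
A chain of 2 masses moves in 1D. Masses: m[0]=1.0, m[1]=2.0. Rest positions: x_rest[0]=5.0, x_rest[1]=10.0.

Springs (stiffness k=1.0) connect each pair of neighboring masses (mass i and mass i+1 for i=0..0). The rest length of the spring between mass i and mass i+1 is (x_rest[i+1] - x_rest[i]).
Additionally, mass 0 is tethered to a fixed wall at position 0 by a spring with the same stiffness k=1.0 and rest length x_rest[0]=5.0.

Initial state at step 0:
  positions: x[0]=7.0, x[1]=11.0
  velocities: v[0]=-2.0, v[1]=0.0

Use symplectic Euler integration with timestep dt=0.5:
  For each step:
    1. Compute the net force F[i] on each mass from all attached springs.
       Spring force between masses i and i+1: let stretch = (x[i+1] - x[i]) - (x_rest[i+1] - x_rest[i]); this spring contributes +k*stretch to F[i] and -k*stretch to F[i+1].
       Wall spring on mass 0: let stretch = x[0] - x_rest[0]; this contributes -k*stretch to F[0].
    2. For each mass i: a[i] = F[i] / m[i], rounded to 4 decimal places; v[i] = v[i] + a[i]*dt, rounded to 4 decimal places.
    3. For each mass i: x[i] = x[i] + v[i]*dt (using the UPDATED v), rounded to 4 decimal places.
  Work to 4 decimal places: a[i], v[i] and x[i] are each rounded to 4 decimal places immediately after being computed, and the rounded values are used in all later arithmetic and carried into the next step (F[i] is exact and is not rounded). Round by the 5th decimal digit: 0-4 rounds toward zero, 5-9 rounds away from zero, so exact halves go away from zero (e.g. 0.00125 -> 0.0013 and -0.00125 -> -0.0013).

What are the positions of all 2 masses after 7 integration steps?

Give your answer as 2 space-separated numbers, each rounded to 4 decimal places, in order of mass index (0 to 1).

Step 0: x=[7.0000 11.0000] v=[-2.0000 0.0000]
Step 1: x=[5.2500 11.1250] v=[-3.5000 0.2500]
Step 2: x=[3.6563 11.1407] v=[-3.1875 0.0313]
Step 3: x=[3.0196 10.8458] v=[-1.2735 -0.5898]
Step 4: x=[3.5845 10.1976] v=[1.1298 -1.2964]
Step 5: x=[4.9066 9.3478] v=[2.6441 -1.6997]
Step 6: x=[6.1123 8.5678] v=[2.4114 -1.5600]
Step 7: x=[6.4038 8.1059] v=[0.5830 -0.9239]

Answer: 6.4038 8.1059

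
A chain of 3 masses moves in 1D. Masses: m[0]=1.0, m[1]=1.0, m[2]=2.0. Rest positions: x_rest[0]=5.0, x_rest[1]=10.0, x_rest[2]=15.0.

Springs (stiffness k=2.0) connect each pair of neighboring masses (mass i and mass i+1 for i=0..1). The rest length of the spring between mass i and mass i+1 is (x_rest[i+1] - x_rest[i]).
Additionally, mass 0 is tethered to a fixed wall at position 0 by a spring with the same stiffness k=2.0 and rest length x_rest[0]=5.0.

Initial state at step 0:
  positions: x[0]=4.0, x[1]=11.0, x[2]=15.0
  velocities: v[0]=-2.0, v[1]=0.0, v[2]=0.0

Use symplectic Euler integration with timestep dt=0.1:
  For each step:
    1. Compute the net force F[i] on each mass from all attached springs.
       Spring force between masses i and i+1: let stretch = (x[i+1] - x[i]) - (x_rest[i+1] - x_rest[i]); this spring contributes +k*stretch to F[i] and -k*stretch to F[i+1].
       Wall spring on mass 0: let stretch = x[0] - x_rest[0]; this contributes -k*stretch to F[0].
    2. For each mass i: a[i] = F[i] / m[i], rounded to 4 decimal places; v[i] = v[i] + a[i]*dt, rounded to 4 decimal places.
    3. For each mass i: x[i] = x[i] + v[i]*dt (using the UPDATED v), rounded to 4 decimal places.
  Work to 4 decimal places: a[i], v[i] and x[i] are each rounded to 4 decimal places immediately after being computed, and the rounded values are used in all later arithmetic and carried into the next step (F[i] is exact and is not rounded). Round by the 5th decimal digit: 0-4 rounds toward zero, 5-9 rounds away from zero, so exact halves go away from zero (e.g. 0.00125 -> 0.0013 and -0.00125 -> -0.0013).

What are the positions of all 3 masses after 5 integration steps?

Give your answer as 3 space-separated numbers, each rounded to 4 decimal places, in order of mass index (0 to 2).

Step 0: x=[4.0000 11.0000 15.0000] v=[-2.0000 0.0000 0.0000]
Step 1: x=[3.8600 10.9400 15.0100] v=[-1.4000 -0.6000 0.1000]
Step 2: x=[3.7844 10.8198 15.0293] v=[-0.7560 -1.2020 0.1930]
Step 3: x=[3.7738 10.6431 15.0565] v=[-0.1058 -1.7672 0.2721]
Step 4: x=[3.8251 10.4173 15.0896] v=[0.5133 -2.2584 0.3308]
Step 5: x=[3.9318 10.1531 15.1260] v=[1.0667 -2.6424 0.3636]

Answer: 3.9318 10.1531 15.1260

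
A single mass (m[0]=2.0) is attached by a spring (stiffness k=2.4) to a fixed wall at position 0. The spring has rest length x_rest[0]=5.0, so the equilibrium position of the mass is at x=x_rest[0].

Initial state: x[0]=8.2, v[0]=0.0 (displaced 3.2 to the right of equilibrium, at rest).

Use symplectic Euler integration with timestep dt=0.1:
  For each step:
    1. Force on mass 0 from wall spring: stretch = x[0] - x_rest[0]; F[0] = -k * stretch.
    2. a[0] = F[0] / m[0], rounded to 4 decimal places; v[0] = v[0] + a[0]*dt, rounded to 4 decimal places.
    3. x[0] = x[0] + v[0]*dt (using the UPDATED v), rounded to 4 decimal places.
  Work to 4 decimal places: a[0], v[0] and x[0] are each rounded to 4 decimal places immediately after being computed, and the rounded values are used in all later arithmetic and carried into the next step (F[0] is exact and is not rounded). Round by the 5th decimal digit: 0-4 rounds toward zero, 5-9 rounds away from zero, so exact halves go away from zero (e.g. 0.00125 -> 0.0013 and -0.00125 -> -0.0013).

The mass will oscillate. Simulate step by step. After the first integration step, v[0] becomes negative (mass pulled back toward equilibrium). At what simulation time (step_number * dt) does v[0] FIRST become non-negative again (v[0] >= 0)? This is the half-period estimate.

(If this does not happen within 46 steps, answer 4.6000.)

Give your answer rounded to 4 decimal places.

Answer: 2.9000

Derivation:
Step 0: x=[8.2000] v=[0.0000]
Step 1: x=[8.1616] v=[-0.3840]
Step 2: x=[8.0853] v=[-0.7634]
Step 3: x=[7.9719] v=[-1.1336]
Step 4: x=[7.8229] v=[-1.4902]
Step 5: x=[7.6400] v=[-1.8290]
Step 6: x=[7.4254] v=[-2.1458]
Step 7: x=[7.1817] v=[-2.4369]
Step 8: x=[6.9118] v=[-2.6987]
Step 9: x=[6.6190] v=[-2.9281]
Step 10: x=[6.3068] v=[-3.1224]
Step 11: x=[5.9789] v=[-3.2792]
Step 12: x=[5.6392] v=[-3.3967]
Step 13: x=[5.2919] v=[-3.4734]
Step 14: x=[4.9411] v=[-3.5084]
Step 15: x=[4.5910] v=[-3.5013]
Step 16: x=[4.2458] v=[-3.4522]
Step 17: x=[3.9096] v=[-3.3617]
Step 18: x=[3.5865] v=[-3.2309]
Step 19: x=[3.2804] v=[-3.0613]
Step 20: x=[2.9949] v=[-2.8550]
Step 21: x=[2.7335] v=[-2.6144]
Step 22: x=[2.4993] v=[-2.3424]
Step 23: x=[2.2951] v=[-2.0423]
Step 24: x=[2.1233] v=[-1.7177]
Step 25: x=[1.9861] v=[-1.3725]
Step 26: x=[1.8850] v=[-1.0108]
Step 27: x=[1.8213] v=[-0.6370]
Step 28: x=[1.7957] v=[-0.2556]
Step 29: x=[1.8086] v=[0.1289]
First v>=0 after going negative at step 29, time=2.9000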